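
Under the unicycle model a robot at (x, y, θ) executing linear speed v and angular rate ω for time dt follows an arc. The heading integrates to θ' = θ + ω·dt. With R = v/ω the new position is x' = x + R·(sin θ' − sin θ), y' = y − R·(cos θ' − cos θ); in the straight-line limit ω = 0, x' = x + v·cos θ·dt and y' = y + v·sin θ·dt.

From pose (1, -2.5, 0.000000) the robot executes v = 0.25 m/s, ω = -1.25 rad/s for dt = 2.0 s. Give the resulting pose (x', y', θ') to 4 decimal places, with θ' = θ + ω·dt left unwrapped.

(1.1197, -2.8602, -2.5000)

θ' = 0.0000 + -1.25·2.0 = -2.5000
R = v/ω = 0.25/-1.25 = -0.2000
x' = 1 + -0.2000·(sin -2.5000 − sin 0.0000) = 1.1197
y' = -2.5 − -0.2000·(cos -2.5000 − cos 0.0000) = -2.8602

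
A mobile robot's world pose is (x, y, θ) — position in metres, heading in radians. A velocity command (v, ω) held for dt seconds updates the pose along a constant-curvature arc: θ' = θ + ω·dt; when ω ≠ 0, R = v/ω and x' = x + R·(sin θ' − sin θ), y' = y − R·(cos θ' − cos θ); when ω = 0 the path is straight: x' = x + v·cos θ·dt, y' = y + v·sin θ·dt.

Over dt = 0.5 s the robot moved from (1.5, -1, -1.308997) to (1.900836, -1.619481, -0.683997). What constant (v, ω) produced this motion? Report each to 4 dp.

v = 1.5000, ω = 1.2500

Δθ = -0.683997 − -1.308997 = 0.625000
ω = Δθ/dt = 0.625000/0.5 = 1.2500
R = −Δy/(cos θ' − cos θ) = 1.2000
v = R·ω = 1.2000·1.2500 = 1.5000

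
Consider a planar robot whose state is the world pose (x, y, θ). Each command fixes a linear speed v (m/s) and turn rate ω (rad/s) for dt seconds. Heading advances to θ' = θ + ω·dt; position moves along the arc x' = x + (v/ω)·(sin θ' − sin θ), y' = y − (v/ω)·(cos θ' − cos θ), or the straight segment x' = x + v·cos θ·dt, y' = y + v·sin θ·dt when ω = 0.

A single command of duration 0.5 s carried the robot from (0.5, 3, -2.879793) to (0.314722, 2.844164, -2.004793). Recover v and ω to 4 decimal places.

Δθ = -2.004793 − -2.879793 = 0.875000
ω = Δθ/dt = 0.875000/0.5 = 1.7500
R = Δx/(sin θ' − sin θ) = 0.2857
v = R·ω = 0.2857·1.7500 = 0.5000

v = 0.5000, ω = 1.7500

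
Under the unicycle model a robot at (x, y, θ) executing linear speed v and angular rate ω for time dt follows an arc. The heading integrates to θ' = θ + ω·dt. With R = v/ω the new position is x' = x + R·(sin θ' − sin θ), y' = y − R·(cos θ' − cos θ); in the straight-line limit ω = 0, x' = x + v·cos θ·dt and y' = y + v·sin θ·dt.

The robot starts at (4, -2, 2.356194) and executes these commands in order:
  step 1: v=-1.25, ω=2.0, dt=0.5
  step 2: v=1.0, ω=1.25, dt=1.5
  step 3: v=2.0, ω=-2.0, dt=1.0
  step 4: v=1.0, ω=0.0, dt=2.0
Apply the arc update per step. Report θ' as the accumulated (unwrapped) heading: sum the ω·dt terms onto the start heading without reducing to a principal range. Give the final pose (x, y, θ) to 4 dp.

(1.2798, -5.0178, 3.2312)

step 1: θ'=3.3562 (R=-0.6250) → pose (4.5750, -2.1687, 3.3562)
step 2: θ'=5.2312 (R=0.8000) → pose (4.0507, -3.3470, 5.2312)
step 3: θ'=3.2312 (R=-1.0000) → pose (3.2717, -4.8389, 3.2312)
step 4: θ'=3.2312 (straight) → pose (1.2798, -5.0178, 3.2312)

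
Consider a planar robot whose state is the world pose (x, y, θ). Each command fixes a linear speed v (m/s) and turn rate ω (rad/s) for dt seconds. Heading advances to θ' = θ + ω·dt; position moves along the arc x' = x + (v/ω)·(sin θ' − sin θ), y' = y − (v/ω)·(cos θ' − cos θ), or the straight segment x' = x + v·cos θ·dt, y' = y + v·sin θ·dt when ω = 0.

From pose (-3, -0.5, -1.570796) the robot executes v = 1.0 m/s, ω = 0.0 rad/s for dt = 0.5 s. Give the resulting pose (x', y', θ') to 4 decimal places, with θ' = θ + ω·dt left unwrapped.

θ' = -1.5708 + 0.0·0.5 = -1.5708
ω = 0 → straight: x' = -3 + 1.0·cos(-1.5708)·0.5 = -3.0000
y' = -0.5 + 1.0·sin(-1.5708)·0.5 = -1.0000

(-3.0000, -1.0000, -1.5708)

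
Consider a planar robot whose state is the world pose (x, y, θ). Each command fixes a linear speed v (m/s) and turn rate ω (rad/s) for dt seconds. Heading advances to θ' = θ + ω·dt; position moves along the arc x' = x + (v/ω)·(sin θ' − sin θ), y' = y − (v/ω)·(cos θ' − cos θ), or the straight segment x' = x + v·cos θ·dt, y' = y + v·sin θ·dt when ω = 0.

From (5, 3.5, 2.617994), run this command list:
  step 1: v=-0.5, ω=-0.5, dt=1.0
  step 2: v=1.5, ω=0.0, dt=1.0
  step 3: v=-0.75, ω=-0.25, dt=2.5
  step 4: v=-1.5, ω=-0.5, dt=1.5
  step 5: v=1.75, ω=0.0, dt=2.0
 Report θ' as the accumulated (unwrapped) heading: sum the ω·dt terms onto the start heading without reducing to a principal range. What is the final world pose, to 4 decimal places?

step 1: θ'=2.1180 (R=1.0000) → pose (5.3540, 3.1543, 2.1180)
step 2: θ'=2.1180 (straight) → pose (4.5735, 4.4352, 2.1180)
step 3: θ'=1.4930 (R=3.0000) → pose (5.0025, 2.6412, 1.4930)
step 4: θ'=0.7430 (R=3.0000) → pose (4.0411, 0.6650, 0.7430)
step 5: θ'=0.7430 (straight) → pose (6.6186, 3.0328, 0.7430)

(6.6186, 3.0328, 0.7430)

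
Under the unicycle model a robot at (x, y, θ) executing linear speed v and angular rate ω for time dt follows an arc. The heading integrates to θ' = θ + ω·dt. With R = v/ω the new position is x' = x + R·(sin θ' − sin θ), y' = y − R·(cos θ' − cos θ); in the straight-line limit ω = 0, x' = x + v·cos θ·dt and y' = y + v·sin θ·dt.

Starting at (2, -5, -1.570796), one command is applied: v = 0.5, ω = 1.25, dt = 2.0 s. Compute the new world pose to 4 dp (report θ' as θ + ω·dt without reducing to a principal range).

(2.7205, -5.2394, 0.9292)

θ' = -1.5708 + 1.25·2.0 = 0.9292
R = v/ω = 0.5/1.25 = 0.4000
x' = 2 + 0.4000·(sin 0.9292 − sin -1.5708) = 2.7205
y' = -5 − 0.4000·(cos 0.9292 − cos -1.5708) = -5.2394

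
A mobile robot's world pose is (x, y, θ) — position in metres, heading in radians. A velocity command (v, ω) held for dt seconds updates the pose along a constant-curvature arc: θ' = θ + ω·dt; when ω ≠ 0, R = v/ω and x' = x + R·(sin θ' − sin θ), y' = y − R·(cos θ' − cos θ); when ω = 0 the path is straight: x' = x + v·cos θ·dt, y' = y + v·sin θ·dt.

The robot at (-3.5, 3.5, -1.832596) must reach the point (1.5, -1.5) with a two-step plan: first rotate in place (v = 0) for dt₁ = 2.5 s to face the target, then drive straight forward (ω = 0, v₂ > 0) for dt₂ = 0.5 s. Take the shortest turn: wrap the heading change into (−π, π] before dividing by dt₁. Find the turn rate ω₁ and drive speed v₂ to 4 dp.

ω₁ = 0.4189, v₂ = 14.1421

heading to target = atan2(-1.5−3.5, 1.5−-3.5) = -0.7854
Δθ = wrap(-0.7854 − -1.8326) = 1.0472; ω₁ = Δθ/dt₁ = 0.4189
distance = √((1.5−-3.5)² + (-1.5−3.5)²) = 7.0711; v₂ = distance/dt₂ = 14.1421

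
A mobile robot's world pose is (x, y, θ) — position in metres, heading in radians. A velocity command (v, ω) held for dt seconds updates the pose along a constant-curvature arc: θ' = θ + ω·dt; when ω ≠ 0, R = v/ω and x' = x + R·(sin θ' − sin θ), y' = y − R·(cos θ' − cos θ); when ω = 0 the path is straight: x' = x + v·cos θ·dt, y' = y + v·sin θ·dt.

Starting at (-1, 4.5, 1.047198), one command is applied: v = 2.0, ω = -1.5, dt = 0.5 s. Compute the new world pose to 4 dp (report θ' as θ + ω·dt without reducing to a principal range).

θ' = 1.0472 + -1.5·0.5 = 0.2972
R = v/ω = 2.0/-1.5 = -1.3333
x' = -1 + -1.3333·(sin 0.2972 − sin 1.0472) = -0.2358
y' = 4.5 − -1.3333·(cos 0.2972 − cos 1.0472) = 5.1082

(-0.2358, 5.1082, 0.2972)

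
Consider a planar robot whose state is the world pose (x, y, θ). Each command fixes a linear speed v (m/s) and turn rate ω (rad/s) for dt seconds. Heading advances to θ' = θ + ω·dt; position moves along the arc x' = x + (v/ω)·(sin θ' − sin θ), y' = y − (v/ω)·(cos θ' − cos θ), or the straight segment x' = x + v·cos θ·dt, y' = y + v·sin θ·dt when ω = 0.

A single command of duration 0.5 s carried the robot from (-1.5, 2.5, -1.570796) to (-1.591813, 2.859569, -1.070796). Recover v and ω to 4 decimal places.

Δθ = -1.070796 − -1.570796 = 0.500000
ω = Δθ/dt = 0.500000/0.5 = 1.0000
R = −Δy/(cos θ' − cos θ) = -0.7500
v = R·ω = -0.7500·1.0000 = -0.7500

v = -0.7500, ω = 1.0000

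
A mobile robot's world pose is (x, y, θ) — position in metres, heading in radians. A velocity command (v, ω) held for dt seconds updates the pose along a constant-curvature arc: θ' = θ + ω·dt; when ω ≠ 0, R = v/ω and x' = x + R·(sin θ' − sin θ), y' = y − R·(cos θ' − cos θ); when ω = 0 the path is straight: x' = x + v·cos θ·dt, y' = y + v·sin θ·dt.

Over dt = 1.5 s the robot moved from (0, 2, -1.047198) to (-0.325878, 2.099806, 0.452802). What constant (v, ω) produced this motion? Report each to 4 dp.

v = -0.2500, ω = 1.0000

Δθ = 0.452802 − -1.047198 = 1.500000
ω = Δθ/dt = 1.500000/1.5 = 1.0000
R = Δx/(sin θ' − sin θ) = -0.2500
v = R·ω = -0.2500·1.0000 = -0.2500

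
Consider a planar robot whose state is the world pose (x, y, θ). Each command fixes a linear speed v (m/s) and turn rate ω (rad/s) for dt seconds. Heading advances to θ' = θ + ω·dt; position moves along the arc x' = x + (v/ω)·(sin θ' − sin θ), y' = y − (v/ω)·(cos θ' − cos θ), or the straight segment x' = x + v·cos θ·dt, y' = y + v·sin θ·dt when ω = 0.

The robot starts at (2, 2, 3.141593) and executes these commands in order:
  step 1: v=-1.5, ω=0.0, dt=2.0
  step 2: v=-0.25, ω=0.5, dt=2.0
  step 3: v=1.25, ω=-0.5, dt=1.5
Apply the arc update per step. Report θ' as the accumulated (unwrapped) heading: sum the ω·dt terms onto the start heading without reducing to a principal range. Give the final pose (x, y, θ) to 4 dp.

(3.9356, 1.1583, 3.3916)

step 1: θ'=3.1416 (straight) → pose (5.0000, 2.0000, 3.1416)
step 2: θ'=4.1416 (R=-0.5000) → pose (5.4207, 2.2299, 4.1416)
step 3: θ'=3.3916 (R=-2.5000) → pose (3.9356, 1.1583, 3.3916)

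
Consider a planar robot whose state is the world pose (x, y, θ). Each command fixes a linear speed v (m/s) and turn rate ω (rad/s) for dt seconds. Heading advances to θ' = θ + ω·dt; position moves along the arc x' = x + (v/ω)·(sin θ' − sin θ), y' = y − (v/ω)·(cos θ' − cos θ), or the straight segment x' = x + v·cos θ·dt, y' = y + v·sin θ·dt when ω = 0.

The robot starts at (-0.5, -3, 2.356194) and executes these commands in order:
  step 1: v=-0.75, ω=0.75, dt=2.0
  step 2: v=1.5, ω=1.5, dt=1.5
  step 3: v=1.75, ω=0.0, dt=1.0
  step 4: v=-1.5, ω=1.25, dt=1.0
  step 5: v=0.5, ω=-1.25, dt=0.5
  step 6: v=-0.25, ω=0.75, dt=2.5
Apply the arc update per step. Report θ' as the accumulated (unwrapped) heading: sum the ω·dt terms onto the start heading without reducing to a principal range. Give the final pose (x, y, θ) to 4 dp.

(1.8779, -6.0630, 8.6062)

step 1: θ'=3.8562 (R=-1.0000) → pose (0.8624, -3.0482, 3.8562)
step 2: θ'=6.1062 (R=1.0000) → pose (1.3417, -4.7880, 6.1062)
step 3: θ'=6.1062 (straight) → pose (3.0643, -5.0961, 6.1062)
step 4: θ'=7.3562 (R=-1.2000) → pose (1.7987, -5.7044, 7.3562)
step 5: θ'=6.7312 (R=-0.4000) → pose (1.9769, -5.5348, 6.7312)
step 6: θ'=8.6062 (R=-0.3333) → pose (1.8779, -6.0630, 8.6062)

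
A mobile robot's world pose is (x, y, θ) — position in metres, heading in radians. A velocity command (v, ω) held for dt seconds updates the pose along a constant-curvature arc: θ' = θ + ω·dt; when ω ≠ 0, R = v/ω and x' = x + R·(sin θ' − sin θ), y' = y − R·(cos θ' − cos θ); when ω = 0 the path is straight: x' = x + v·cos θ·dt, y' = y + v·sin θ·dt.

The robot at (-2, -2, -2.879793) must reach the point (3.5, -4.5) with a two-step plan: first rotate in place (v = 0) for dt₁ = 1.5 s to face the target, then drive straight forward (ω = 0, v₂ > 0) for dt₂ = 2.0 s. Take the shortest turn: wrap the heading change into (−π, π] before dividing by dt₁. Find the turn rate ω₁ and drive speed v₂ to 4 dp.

heading to target = atan2(-4.5−-2, 3.5−-2) = -0.4266
Δθ = wrap(-0.4266 − -2.8798) = 2.4532; ω₁ = Δθ/dt₁ = 1.6354
distance = √((3.5−-2)² + (-4.5−-2)²) = 6.0415; v₂ = distance/dt₂ = 3.0208

ω₁ = 1.6354, v₂ = 3.0208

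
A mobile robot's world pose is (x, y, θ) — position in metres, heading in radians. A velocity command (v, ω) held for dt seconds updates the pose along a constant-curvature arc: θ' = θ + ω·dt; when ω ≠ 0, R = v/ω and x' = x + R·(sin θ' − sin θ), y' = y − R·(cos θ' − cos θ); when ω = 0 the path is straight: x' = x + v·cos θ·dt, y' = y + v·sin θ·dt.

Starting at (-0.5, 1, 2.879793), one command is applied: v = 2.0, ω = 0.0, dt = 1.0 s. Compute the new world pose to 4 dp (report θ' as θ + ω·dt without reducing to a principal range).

θ' = 2.8798 + 0.0·1.0 = 2.8798
ω = 0 → straight: x' = -0.5 + 2.0·cos(2.8798)·1.0 = -2.4319
y' = 1 + 2.0·sin(2.8798)·1.0 = 1.5176

(-2.4319, 1.5176, 2.8798)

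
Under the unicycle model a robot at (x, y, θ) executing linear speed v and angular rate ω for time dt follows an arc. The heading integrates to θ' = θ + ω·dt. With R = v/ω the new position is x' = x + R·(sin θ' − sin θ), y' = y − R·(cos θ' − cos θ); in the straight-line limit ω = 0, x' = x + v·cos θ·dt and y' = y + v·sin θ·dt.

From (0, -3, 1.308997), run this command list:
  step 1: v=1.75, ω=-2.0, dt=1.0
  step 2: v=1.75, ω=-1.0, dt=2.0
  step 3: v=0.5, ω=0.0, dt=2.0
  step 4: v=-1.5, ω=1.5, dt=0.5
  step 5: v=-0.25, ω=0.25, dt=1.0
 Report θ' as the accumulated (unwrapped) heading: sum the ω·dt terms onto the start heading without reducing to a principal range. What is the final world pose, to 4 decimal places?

step 1: θ'=-0.6910 (R=-0.8750) → pose (1.4028, -2.5522, -0.6910)
step 2: θ'=-2.6910 (R=-1.7500) → pose (1.0497, -5.4761, -2.6910)
step 3: θ'=-2.6910 (straight) → pose (0.1495, -5.9116, -2.6910)
step 4: θ'=-1.9410 (R=-1.0000) → pose (0.6462, -5.3732, -1.9410)
step 5: θ'=-1.6910 (R=-1.0000) → pose (0.7068, -5.1313, -1.6910)

(0.7068, -5.1313, -1.6910)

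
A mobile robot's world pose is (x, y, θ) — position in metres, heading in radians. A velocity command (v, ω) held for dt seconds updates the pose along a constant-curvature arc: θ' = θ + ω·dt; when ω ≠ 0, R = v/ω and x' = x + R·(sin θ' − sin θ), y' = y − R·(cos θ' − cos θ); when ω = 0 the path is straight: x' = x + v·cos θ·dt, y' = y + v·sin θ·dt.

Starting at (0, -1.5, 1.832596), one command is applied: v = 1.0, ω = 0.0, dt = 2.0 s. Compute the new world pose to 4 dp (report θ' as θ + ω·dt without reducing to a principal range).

θ' = 1.8326 + 0.0·2.0 = 1.8326
ω = 0 → straight: x' = 0 + 1.0·cos(1.8326)·2.0 = -0.5176
y' = -1.5 + 1.0·sin(1.8326)·2.0 = 0.4319

(-0.5176, 0.4319, 1.8326)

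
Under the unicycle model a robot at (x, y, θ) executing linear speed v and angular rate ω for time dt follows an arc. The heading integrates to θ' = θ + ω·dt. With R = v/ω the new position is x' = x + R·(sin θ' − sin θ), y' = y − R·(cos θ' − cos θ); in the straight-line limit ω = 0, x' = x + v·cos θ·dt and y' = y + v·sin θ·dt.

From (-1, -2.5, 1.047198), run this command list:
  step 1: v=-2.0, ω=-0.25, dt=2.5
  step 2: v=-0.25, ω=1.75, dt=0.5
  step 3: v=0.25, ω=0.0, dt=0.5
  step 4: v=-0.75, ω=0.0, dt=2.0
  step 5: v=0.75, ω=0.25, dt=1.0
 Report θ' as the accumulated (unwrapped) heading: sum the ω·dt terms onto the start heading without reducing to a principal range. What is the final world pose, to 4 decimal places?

(-4.9899, -6.4733, 1.5472)

step 1: θ'=0.4222 (R=8.0000) → pose (-4.6501, -5.7975, 0.4222)
step 2: θ'=1.2972 (R=-0.1429) → pose (-4.7291, -5.8892, 1.2972)
step 3: θ'=1.2972 (straight) → pose (-4.6953, -5.7689, 1.2972)
step 4: θ'=1.2972 (straight) → pose (-5.1006, -7.2131, 1.2972)
step 5: θ'=1.5472 (R=3.0000) → pose (-4.9899, -6.4733, 1.5472)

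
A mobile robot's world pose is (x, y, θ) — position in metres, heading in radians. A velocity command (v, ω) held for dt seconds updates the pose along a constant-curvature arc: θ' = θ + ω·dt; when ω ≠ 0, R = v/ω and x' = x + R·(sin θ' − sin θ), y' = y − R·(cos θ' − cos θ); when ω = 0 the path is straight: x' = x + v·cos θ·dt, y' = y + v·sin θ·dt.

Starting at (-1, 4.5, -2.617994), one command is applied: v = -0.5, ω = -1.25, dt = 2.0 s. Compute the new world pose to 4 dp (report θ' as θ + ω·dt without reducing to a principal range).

θ' = -2.6180 + -1.25·2.0 = -5.1180
R = v/ω = -0.5/-1.25 = 0.4000
x' = -1 + 0.4000·(sin -5.1180 − sin -2.6180) = -0.4325
y' = 4.5 − 0.4000·(cos -5.1180 − cos -2.6180) = 3.9958

(-0.4325, 3.9958, -5.1180)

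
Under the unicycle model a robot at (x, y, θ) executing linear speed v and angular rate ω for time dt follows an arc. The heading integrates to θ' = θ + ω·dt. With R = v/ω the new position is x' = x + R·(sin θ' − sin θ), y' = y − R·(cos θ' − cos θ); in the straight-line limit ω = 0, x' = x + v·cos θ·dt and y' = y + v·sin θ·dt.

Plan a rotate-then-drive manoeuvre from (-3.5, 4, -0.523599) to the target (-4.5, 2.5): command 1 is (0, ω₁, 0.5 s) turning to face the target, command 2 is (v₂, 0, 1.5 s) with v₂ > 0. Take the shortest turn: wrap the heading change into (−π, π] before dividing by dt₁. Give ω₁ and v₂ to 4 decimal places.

ω₁ = -3.2704, v₂ = 1.2019

heading to target = atan2(2.5−4, -4.5−-3.5) = -2.1588
Δθ = wrap(-2.1588 − -0.5236) = -1.6352; ω₁ = Δθ/dt₁ = -3.2704
distance = √((-4.5−-3.5)² + (2.5−4)²) = 1.8028; v₂ = distance/dt₂ = 1.2019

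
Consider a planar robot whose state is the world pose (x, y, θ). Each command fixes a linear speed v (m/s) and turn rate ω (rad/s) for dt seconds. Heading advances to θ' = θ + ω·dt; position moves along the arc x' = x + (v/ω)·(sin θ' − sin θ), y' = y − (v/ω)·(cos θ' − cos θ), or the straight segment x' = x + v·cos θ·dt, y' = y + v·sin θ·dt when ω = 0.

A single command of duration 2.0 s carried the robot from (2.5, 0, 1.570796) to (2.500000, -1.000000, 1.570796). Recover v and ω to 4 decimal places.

v = -0.5000, ω = 0.0000

Δθ = 1.570796 − 1.570796 = 0.000000
ω = Δθ/dt = 0.000000/2.0 = 0.0000
ω = 0 → v = (Δx·cos θ + Δy·sin θ)/dt = -0.5000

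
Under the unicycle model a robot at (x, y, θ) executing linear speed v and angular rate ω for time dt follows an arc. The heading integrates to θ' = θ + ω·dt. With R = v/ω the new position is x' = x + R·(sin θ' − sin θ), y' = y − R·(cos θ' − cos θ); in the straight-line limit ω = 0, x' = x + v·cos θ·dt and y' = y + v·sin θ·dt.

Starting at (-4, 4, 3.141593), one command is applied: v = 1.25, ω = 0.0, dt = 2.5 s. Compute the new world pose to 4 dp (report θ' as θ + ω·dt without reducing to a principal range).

(-7.1250, 4.0000, 3.1416)

θ' = 3.1416 + 0.0·2.5 = 3.1416
ω = 0 → straight: x' = -4 + 1.25·cos(3.1416)·2.5 = -7.1250
y' = 4 + 1.25·sin(3.1416)·2.5 = 4.0000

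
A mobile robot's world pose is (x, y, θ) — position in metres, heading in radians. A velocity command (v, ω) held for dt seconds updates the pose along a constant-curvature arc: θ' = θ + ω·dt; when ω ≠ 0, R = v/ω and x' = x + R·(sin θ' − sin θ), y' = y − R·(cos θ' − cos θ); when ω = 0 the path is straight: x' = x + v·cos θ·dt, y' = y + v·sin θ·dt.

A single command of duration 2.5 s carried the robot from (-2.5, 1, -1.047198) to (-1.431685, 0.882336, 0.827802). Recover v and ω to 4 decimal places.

Δθ = 0.827802 − -1.047198 = 1.875000
ω = Δθ/dt = 1.875000/2.5 = 0.7500
R = Δx/(sin θ' − sin θ) = 0.6667
v = R·ω = 0.6667·0.7500 = 0.5000

v = 0.5000, ω = 0.7500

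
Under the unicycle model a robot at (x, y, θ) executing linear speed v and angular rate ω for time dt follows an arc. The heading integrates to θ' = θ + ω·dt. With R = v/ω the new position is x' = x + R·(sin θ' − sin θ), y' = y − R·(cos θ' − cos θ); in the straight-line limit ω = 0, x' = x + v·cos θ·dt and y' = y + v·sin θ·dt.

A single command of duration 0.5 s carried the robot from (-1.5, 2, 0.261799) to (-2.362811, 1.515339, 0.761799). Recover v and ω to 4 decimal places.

Δθ = 0.761799 − 0.261799 = 0.500000
ω = Δθ/dt = 0.500000/0.5 = 1.0000
R = Δx/(sin θ' − sin θ) = -2.0000
v = R·ω = -2.0000·1.0000 = -2.0000

v = -2.0000, ω = 1.0000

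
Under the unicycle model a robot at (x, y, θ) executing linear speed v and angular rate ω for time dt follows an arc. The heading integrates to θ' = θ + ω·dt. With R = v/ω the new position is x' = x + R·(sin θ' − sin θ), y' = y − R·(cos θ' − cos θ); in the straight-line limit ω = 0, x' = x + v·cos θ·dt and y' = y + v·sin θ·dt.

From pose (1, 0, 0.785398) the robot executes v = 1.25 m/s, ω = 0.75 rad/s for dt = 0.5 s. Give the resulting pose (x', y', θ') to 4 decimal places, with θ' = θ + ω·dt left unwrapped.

θ' = 0.7854 + 0.75·0.5 = 1.1604
R = v/ω = 1.25/0.75 = 1.6667
x' = 1 + 1.6667·(sin 1.1604 − sin 0.7854) = 1.3498
y' = 0 − 1.6667·(cos 1.1604 − cos 0.7854) = 0.5136

(1.3498, 0.5136, 1.1604)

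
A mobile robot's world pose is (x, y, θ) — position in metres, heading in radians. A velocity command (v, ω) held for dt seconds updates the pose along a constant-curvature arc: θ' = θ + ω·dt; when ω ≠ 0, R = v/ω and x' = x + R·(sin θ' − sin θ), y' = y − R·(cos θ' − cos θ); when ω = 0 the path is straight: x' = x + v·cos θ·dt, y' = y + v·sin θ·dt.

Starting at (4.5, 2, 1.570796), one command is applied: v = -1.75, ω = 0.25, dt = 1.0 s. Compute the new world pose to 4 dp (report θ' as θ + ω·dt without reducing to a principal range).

θ' = 1.5708 + 0.25·1.0 = 1.8208
R = v/ω = -1.75/0.25 = -7.0000
x' = 4.5 + -7.0000·(sin 1.8208 − sin 1.5708) = 4.7176
y' = 2 − -7.0000·(cos 1.8208 − cos 1.5708) = 0.2682

(4.7176, 0.2682, 1.8208)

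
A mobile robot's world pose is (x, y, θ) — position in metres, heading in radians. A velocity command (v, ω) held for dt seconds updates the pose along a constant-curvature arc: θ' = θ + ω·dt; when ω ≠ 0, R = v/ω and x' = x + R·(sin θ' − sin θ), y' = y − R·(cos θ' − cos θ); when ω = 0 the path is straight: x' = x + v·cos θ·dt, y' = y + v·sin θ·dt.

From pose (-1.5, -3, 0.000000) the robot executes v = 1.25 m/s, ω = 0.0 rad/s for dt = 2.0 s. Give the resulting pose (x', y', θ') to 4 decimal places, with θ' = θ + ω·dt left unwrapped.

(1.0000, -3.0000, 0.0000)

θ' = 0.0000 + 0.0·2.0 = 0.0000
ω = 0 → straight: x' = -1.5 + 1.25·cos(0.0000)·2.0 = 1.0000
y' = -3 + 1.25·sin(0.0000)·2.0 = -3.0000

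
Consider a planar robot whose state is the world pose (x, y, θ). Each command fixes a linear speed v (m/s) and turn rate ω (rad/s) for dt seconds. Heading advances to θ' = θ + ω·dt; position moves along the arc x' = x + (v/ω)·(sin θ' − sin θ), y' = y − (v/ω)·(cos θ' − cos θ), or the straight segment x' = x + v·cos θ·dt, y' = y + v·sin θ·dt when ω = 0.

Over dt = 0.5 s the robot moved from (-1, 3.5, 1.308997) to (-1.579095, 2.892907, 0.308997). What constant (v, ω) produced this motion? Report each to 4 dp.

v = -1.7500, ω = -2.0000

Δθ = 0.308997 − 1.308997 = -1.000000
ω = Δθ/dt = -1.000000/0.5 = -2.0000
R = −Δy/(cos θ' − cos θ) = 0.8750
v = R·ω = 0.8750·-2.0000 = -1.7500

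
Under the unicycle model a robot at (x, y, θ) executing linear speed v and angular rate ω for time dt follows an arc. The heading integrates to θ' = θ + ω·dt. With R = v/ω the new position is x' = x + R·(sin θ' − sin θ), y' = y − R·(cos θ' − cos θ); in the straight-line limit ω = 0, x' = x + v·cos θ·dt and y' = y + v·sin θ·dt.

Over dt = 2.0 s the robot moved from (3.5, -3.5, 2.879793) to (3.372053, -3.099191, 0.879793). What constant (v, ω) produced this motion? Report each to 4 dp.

Δθ = 0.879793 − 2.879793 = -2.000000
ω = Δθ/dt = -2.000000/2.0 = -1.0000
R = −Δy/(cos θ' − cos θ) = -0.2500
v = R·ω = -0.2500·-1.0000 = 0.2500

v = 0.2500, ω = -1.0000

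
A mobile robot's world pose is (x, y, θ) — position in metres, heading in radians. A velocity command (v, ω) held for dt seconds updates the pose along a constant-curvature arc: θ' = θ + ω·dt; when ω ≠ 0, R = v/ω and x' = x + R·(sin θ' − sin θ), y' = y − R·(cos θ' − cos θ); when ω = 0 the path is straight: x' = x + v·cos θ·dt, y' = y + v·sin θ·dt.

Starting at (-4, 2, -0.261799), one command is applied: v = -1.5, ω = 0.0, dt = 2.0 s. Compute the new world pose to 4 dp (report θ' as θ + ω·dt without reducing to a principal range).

(-6.8978, 2.7765, -0.2618)

θ' = -0.2618 + 0.0·2.0 = -0.2618
ω = 0 → straight: x' = -4 + -1.5·cos(-0.2618)·2.0 = -6.8978
y' = 2 + -1.5·sin(-0.2618)·2.0 = 2.7765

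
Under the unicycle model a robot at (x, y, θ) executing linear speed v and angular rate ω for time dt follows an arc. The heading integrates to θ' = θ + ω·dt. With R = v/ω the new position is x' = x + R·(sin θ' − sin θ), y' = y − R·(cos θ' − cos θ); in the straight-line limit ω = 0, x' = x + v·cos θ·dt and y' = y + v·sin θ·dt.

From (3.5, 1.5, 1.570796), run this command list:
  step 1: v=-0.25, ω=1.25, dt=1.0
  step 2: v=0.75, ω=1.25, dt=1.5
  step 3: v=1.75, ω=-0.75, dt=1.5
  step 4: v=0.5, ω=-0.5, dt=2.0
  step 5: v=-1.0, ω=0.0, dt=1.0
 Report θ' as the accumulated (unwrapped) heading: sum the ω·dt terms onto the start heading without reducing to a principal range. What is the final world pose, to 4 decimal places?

step 1: θ'=2.8208 (R=-0.2000) → pose (3.6369, 1.3102, 2.8208)
step 2: θ'=4.6958 (R=0.6000) → pose (2.8478, 0.7508, 4.6958)
step 3: θ'=3.5708 (R=-2.3333) → pose (1.4858, -1.3322, 3.5708)
step 4: θ'=2.5708 (R=-1.0000) → pose (0.5294, -1.2644, 2.5708)
step 5: θ'=2.5708 (straight) → pose (1.3708, -1.8047, 2.5708)

(1.3708, -1.8047, 2.5708)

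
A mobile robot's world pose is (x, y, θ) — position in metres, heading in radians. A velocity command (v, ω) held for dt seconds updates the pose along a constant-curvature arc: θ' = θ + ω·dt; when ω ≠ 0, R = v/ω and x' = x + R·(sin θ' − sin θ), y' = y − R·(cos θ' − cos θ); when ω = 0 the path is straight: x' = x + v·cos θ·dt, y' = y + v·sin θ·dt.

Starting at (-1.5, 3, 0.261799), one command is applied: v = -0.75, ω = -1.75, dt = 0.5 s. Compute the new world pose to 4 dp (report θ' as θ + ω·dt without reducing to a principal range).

θ' = 0.2618 + -1.75·0.5 = -0.6132
R = v/ω = -0.75/-1.75 = 0.4286
x' = -1.5 + 0.4286·(sin -0.6132 − sin 0.2618) = -1.8576
y' = 3 − 0.4286·(cos -0.6132 − cos 0.2618) = 3.0635

(-1.8576, 3.0635, -0.6132)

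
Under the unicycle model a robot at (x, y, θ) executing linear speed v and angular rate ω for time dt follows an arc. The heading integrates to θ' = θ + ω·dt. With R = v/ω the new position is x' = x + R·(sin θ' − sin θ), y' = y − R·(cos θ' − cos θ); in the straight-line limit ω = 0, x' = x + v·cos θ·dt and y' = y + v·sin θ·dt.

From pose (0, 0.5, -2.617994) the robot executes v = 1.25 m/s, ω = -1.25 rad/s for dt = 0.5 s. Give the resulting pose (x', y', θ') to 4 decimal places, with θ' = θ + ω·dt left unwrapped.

(-0.6012, 0.3712, -3.2430)

θ' = -2.6180 + -1.25·0.5 = -3.2430
R = v/ω = 1.25/-1.25 = -1.0000
x' = 0 + -1.0000·(sin -3.2430 − sin -2.6180) = -0.6012
y' = 0.5 − -1.0000·(cos -3.2430 − cos -2.6180) = 0.3712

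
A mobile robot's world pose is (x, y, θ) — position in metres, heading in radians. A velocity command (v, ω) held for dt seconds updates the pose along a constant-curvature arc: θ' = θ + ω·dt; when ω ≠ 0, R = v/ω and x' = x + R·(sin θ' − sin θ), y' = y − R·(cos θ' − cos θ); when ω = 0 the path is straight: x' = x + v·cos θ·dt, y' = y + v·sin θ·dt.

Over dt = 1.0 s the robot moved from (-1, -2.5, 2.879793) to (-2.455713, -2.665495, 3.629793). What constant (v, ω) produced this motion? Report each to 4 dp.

Δθ = 3.629793 − 2.879793 = 0.750000
ω = Δθ/dt = 0.750000/1.0 = 0.7500
R = Δx/(sin θ' − sin θ) = 2.0000
v = R·ω = 2.0000·0.7500 = 1.5000

v = 1.5000, ω = 0.7500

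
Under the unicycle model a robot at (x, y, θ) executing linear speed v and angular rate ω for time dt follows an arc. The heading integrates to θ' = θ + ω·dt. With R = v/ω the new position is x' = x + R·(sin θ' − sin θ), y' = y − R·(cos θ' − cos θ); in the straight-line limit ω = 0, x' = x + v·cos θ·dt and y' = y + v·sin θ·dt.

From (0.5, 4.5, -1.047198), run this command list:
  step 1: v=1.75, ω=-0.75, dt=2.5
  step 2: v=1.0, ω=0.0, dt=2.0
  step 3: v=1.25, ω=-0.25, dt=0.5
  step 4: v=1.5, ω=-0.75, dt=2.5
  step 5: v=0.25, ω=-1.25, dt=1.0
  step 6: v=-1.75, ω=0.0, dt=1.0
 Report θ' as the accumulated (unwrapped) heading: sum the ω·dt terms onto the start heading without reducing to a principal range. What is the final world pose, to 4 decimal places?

(-7.2923, 2.8940, -6.1722)

step 1: θ'=-2.9222 (R=-2.3333) → pose (-1.0129, 1.0559, -2.9222)
step 2: θ'=-2.9222 (straight) → pose (-2.9650, 0.6207, -2.9222)
step 3: θ'=-3.0472 (R=-5.0000) → pose (-3.5819, 0.5231, -3.0472)
step 4: θ'=-4.9222 (R=-2.0000) → pose (-5.7265, 2.9307, -4.9222)
step 5: θ'=-6.1722 (R=-0.2000) → pose (-5.5531, 3.0878, -6.1722)
step 6: θ'=-6.1722 (straight) → pose (-7.2923, 2.8940, -6.1722)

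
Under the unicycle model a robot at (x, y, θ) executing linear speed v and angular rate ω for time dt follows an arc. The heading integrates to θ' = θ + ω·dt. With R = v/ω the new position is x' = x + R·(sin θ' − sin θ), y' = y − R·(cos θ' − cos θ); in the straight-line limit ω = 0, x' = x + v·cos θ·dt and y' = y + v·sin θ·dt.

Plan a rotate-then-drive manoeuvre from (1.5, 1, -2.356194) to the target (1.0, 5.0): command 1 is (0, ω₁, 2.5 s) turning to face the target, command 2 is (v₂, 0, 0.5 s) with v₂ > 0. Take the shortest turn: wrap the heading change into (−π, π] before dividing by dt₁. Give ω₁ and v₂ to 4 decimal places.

ω₁ = -0.8927, v₂ = 8.0623

heading to target = atan2(5−1, 1−1.5) = 1.6952
Δθ = wrap(1.6952 − -2.3562) = -2.2318; ω₁ = Δθ/dt₁ = -0.8927
distance = √((1−1.5)² + (5−1)²) = 4.0311; v₂ = distance/dt₂ = 8.0623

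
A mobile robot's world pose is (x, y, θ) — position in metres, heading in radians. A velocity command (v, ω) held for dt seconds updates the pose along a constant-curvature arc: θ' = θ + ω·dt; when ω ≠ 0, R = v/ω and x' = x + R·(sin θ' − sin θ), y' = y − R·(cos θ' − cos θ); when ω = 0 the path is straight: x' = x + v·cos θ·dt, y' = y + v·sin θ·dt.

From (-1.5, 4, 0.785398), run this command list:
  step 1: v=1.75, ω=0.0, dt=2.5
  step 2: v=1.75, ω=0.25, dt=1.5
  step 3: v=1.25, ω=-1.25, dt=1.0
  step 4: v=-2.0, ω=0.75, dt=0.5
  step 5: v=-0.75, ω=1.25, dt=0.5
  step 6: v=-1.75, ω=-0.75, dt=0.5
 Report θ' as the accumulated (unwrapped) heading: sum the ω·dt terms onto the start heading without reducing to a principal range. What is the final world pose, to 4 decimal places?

(2.1224, 8.9672, 0.5354)

step 1: θ'=0.7854 (straight) → pose (1.5936, 7.0936, 0.7854)
step 2: θ'=1.1604 (R=7.0000) → pose (3.0626, 9.2505, 1.1604)
step 3: θ'=-0.0896 (R=-1.0000) → pose (4.0690, 9.8475, -0.0896)
step 4: θ'=0.2854 (R=-2.6667) → pose (3.0796, 9.7504, 0.2854)
step 5: θ'=0.9104 (R=-0.6000) → pose (2.7747, 9.5427, 0.9104)
step 6: θ'=0.5354 (R=2.3333) → pose (2.1224, 8.9672, 0.5354)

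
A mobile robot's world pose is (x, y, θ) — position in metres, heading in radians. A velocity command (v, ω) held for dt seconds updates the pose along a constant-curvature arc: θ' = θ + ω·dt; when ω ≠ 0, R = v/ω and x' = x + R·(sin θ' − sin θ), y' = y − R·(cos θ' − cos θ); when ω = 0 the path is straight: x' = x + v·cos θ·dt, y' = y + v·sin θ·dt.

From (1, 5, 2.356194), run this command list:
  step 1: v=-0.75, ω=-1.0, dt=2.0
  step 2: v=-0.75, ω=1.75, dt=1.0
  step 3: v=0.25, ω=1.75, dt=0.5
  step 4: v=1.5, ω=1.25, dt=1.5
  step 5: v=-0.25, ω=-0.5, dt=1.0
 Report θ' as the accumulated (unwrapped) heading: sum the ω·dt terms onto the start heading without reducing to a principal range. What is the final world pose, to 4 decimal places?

(-0.9410, 2.1040, 4.3562)

step 1: θ'=0.3562 (R=0.7500) → pose (0.7312, 3.7667, 0.3562)
step 2: θ'=2.1062 (R=-0.4286) → pose (0.5120, 3.1464, 2.1062)
step 3: θ'=2.9812 (R=0.1429) → pose (0.4120, 3.2146, 2.9812)
step 4: θ'=4.8562 (R=1.2000) → pose (-0.9673, 1.8580, 4.8562)
step 5: θ'=4.3562 (R=0.5000) → pose (-0.9410, 2.1040, 4.3562)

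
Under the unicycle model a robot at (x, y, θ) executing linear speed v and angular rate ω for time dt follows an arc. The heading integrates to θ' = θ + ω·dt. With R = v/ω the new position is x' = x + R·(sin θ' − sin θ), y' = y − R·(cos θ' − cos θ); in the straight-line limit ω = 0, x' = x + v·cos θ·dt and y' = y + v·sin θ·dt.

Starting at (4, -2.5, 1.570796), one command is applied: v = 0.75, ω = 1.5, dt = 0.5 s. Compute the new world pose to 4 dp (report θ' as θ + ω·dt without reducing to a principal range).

(3.8658, -2.1592, 2.3208)

θ' = 1.5708 + 1.5·0.5 = 2.3208
R = v/ω = 0.75/1.5 = 0.5000
x' = 4 + 0.5000·(sin 2.3208 − sin 1.5708) = 3.8658
y' = -2.5 − 0.5000·(cos 2.3208 − cos 1.5708) = -2.1592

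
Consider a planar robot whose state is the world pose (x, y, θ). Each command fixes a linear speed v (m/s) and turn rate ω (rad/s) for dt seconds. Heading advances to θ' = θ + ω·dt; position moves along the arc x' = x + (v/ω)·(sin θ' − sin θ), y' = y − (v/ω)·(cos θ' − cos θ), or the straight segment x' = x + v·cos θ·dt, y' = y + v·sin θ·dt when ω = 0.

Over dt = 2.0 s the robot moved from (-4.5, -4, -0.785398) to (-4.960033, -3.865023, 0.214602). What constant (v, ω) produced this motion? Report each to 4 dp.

v = -0.2500, ω = 0.5000

Δθ = 0.214602 − -0.785398 = 1.000000
ω = Δθ/dt = 1.000000/2.0 = 0.5000
R = Δx/(sin θ' − sin θ) = -0.5000
v = R·ω = -0.5000·0.5000 = -0.2500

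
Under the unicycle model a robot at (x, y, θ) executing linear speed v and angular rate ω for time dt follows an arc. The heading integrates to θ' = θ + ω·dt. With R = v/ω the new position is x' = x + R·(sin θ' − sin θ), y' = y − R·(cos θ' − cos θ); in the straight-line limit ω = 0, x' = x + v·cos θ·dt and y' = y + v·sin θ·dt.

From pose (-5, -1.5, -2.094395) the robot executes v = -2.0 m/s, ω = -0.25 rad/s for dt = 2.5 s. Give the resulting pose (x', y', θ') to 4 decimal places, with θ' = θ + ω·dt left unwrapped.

θ' = -2.0944 + -0.25·2.5 = -2.7194
R = v/ω = -2.0/-0.25 = 8.0000
x' = -5 + 8.0000·(sin -2.7194 − sin -2.0944) = -1.3499
y' = -1.5 − 8.0000·(cos -2.7194 − cos -2.0944) = 1.7975

(-1.3499, 1.7975, -2.7194)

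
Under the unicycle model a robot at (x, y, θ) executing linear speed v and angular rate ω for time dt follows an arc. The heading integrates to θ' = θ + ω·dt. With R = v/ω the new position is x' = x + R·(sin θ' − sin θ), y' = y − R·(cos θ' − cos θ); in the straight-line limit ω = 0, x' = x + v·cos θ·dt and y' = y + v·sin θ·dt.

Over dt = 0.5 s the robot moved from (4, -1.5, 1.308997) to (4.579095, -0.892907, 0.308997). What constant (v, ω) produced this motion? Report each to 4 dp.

v = 1.7500, ω = -2.0000

Δθ = 0.308997 − 1.308997 = -1.000000
ω = Δθ/dt = -1.000000/0.5 = -2.0000
R = −Δy/(cos θ' − cos θ) = -0.8750
v = R·ω = -0.8750·-2.0000 = 1.7500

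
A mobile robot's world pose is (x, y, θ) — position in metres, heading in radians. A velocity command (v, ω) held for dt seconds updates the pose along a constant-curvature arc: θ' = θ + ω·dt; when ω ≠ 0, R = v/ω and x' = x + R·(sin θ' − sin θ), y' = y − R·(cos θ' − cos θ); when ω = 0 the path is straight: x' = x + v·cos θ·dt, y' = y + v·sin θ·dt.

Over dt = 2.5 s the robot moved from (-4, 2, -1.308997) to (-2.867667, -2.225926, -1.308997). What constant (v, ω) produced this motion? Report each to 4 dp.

Δθ = -1.308997 − -1.308997 = 0.000000
ω = Δθ/dt = 0.000000/2.5 = 0.0000
ω = 0 → v = (Δx·cos θ + Δy·sin θ)/dt = 1.7500

v = 1.7500, ω = 0.0000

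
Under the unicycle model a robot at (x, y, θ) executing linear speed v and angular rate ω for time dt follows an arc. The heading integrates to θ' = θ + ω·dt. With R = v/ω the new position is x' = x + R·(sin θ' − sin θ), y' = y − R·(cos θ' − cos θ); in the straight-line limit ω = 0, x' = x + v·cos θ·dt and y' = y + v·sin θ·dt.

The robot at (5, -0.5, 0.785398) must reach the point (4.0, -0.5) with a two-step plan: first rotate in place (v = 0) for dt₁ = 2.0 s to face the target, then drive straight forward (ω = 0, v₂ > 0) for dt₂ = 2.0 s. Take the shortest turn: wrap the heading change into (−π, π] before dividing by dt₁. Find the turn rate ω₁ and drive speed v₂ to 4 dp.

heading to target = atan2(-0.5−-0.5, 4−5) = 3.1416
Δθ = wrap(3.1416 − 0.7854) = 2.3562; ω₁ = Δθ/dt₁ = 1.1781
distance = √((4−5)² + (-0.5−-0.5)²) = 1.0000; v₂ = distance/dt₂ = 0.5000

ω₁ = 1.1781, v₂ = 0.5000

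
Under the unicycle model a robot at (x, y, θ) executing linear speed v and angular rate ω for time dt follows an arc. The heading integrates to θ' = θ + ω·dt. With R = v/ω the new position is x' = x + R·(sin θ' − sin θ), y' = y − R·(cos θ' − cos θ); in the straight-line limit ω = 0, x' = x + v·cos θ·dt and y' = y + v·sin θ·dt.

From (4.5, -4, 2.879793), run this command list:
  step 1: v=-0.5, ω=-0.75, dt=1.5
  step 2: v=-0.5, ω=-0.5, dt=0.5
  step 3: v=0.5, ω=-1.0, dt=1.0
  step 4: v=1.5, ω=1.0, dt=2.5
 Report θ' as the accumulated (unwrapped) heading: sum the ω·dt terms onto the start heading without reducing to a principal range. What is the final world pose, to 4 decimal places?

(4.7338, -1.5673, 3.0048)

step 1: θ'=1.7548 (R=0.6667) → pose (4.9829, -4.5220, 1.7548)
step 2: θ'=1.5048 (R=1.0000) → pose (4.9976, -4.7709, 1.5048)
step 3: θ'=0.5048 (R=-0.5000) → pose (5.2547, -4.3662, 0.5048)
step 4: θ'=3.0048 (R=1.5000) → pose (4.7338, -1.5673, 3.0048)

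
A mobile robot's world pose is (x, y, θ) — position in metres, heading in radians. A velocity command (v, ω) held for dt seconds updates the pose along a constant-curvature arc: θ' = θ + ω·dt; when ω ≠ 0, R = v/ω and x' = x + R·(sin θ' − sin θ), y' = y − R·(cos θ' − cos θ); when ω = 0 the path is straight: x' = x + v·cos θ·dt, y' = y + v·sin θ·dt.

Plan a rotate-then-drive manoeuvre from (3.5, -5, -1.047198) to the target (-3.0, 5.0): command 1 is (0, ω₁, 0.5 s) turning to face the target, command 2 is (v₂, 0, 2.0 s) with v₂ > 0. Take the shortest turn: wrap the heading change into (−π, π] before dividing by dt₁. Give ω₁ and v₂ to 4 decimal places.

heading to target = atan2(5−-5, -3−3.5) = 2.1472
Δθ = wrap(2.1472 − -1.0472) = -3.0888; ω₁ = Δθ/dt₁ = -6.1776
distance = √((-3−3.5)² + (5−-5)²) = 11.9269; v₂ = distance/dt₂ = 5.9634

ω₁ = -6.1776, v₂ = 5.9634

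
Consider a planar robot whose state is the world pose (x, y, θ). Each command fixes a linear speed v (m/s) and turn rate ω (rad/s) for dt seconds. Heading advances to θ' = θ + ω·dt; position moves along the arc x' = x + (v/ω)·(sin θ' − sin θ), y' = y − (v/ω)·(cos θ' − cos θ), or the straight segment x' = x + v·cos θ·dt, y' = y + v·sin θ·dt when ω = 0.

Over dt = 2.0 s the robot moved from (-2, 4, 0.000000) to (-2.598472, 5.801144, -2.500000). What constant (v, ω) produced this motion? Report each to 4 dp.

v = -1.2500, ω = -1.2500

Δθ = -2.500000 − 0.000000 = -2.500000
ω = Δθ/dt = -2.500000/2.0 = -1.2500
R = −Δy/(cos θ' − cos θ) = 1.0000
v = R·ω = 1.0000·-1.2500 = -1.2500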